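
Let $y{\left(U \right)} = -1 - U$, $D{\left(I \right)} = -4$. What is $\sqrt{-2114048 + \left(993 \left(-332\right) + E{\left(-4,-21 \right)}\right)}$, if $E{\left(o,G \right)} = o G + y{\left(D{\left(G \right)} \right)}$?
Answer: $i \sqrt{2443637} \approx 1563.2 i$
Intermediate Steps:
$E{\left(o,G \right)} = 3 + G o$ ($E{\left(o,G \right)} = o G - -3 = G o + \left(-1 + 4\right) = G o + 3 = 3 + G o$)
$\sqrt{-2114048 + \left(993 \left(-332\right) + E{\left(-4,-21 \right)}\right)} = \sqrt{-2114048 + \left(993 \left(-332\right) + \left(3 - -84\right)\right)} = \sqrt{-2114048 + \left(-329676 + \left(3 + 84\right)\right)} = \sqrt{-2114048 + \left(-329676 + 87\right)} = \sqrt{-2114048 - 329589} = \sqrt{-2443637} = i \sqrt{2443637}$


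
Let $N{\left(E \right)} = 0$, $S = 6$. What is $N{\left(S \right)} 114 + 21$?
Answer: $21$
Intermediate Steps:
$N{\left(S \right)} 114 + 21 = 0 \cdot 114 + 21 = 0 + 21 = 21$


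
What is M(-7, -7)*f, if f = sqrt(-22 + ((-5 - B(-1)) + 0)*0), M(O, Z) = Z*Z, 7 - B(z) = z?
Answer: 49*I*sqrt(22) ≈ 229.83*I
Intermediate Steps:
B(z) = 7 - z
M(O, Z) = Z**2
f = I*sqrt(22) (f = sqrt(-22 + ((-5 - (7 - 1*(-1))) + 0)*0) = sqrt(-22 + ((-5 - (7 + 1)) + 0)*0) = sqrt(-22 + ((-5 - 1*8) + 0)*0) = sqrt(-22 + ((-5 - 8) + 0)*0) = sqrt(-22 + (-13 + 0)*0) = sqrt(-22 - 13*0) = sqrt(-22 + 0) = sqrt(-22) = I*sqrt(22) ≈ 4.6904*I)
M(-7, -7)*f = (-7)**2*(I*sqrt(22)) = 49*(I*sqrt(22)) = 49*I*sqrt(22)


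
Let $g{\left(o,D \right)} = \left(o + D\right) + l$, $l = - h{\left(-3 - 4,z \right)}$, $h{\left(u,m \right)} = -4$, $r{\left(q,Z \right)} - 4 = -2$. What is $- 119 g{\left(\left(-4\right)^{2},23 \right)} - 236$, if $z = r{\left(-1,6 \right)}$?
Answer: $-5353$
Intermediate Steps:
$r{\left(q,Z \right)} = 2$ ($r{\left(q,Z \right)} = 4 - 2 = 2$)
$z = 2$
$l = 4$ ($l = \left(-1\right) \left(-4\right) = 4$)
$g{\left(o,D \right)} = 4 + D + o$ ($g{\left(o,D \right)} = \left(o + D\right) + 4 = \left(D + o\right) + 4 = 4 + D + o$)
$- 119 g{\left(\left(-4\right)^{2},23 \right)} - 236 = - 119 \left(4 + 23 + \left(-4\right)^{2}\right) - 236 = - 119 \left(4 + 23 + 16\right) - 236 = \left(-119\right) 43 - 236 = -5117 - 236 = -5353$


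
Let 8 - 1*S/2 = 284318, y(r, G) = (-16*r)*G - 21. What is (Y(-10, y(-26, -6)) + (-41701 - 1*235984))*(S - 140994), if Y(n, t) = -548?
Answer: 197438032062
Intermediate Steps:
y(r, G) = -21 - 16*G*r (y(r, G) = -16*G*r - 21 = -21 - 16*G*r)
S = -568620 (S = 16 - 2*284318 = 16 - 568636 = -568620)
(Y(-10, y(-26, -6)) + (-41701 - 1*235984))*(S - 140994) = (-548 + (-41701 - 1*235984))*(-568620 - 140994) = (-548 + (-41701 - 235984))*(-709614) = (-548 - 277685)*(-709614) = -278233*(-709614) = 197438032062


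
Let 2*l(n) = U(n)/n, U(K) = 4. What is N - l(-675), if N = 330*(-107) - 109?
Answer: -23907823/675 ≈ -35419.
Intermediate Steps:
N = -35419 (N = -35310 - 109 = -35419)
l(n) = 2/n (l(n) = (4/n)/2 = 2/n)
N - l(-675) = -35419 - 2/(-675) = -35419 - 2*(-1)/675 = -35419 - 1*(-2/675) = -35419 + 2/675 = -23907823/675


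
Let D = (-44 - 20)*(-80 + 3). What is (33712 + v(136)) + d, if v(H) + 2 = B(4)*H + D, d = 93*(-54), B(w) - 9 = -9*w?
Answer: 29944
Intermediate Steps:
B(w) = 9 - 9*w
d = -5022
D = 4928 (D = -64*(-77) = 4928)
v(H) = 4926 - 27*H (v(H) = -2 + ((9 - 9*4)*H + 4928) = -2 + ((9 - 36)*H + 4928) = -2 + (-27*H + 4928) = -2 + (4928 - 27*H) = 4926 - 27*H)
(33712 + v(136)) + d = (33712 + (4926 - 27*136)) - 5022 = (33712 + (4926 - 3672)) - 5022 = (33712 + 1254) - 5022 = 34966 - 5022 = 29944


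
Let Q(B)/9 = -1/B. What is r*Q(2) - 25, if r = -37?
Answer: 283/2 ≈ 141.50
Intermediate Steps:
Q(B) = -9/B (Q(B) = 9*(-1/B) = -9/B)
r*Q(2) - 25 = -(-333)/2 - 25 = -37*(-9/2) - 25 = 333/2 - 25 = 283/2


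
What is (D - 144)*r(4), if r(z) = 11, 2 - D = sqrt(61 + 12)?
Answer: -1562 - 11*sqrt(73) ≈ -1656.0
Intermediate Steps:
D = 2 - sqrt(73) (D = 2 - sqrt(61 + 12) = 2 - sqrt(73) ≈ -6.5440)
(D - 144)*r(4) = ((2 - sqrt(73)) - 144)*11 = (-142 - sqrt(73))*11 = -1562 - 11*sqrt(73)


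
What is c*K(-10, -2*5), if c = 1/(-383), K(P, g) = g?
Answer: 10/383 ≈ 0.026110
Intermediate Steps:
c = -1/383 ≈ -0.0026110
c*K(-10, -2*5) = -(-2)*5/383 = -1/383*(-10) = 10/383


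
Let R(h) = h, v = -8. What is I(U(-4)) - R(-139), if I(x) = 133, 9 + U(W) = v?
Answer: 272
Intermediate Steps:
U(W) = -17 (U(W) = -9 - 8 = -17)
I(U(-4)) - R(-139) = 133 - 1*(-139) = 133 + 139 = 272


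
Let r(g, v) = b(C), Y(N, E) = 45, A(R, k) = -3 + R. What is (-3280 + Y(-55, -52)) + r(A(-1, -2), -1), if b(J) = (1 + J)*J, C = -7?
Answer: -3193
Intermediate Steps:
b(J) = J*(1 + J)
r(g, v) = 42 (r(g, v) = -7*(1 - 7) = -7*(-6) = 42)
(-3280 + Y(-55, -52)) + r(A(-1, -2), -1) = (-3280 + 45) + 42 = -3235 + 42 = -3193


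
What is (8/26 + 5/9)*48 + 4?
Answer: 1772/39 ≈ 45.436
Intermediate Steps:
(8/26 + 5/9)*48 + 4 = (8*(1/26) + 5*(⅑))*48 + 4 = (4/13 + 5/9)*48 + 4 = (101/117)*48 + 4 = 1616/39 + 4 = 1772/39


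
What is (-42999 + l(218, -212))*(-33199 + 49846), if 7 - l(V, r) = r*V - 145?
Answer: 56083743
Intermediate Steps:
l(V, r) = 152 - V*r (l(V, r) = 7 - (r*V - 145) = 7 - (V*r - 145) = 7 - (-145 + V*r) = 7 + (145 - V*r) = 152 - V*r)
(-42999 + l(218, -212))*(-33199 + 49846) = (-42999 + (152 - 1*218*(-212)))*(-33199 + 49846) = (-42999 + (152 + 46216))*16647 = (-42999 + 46368)*16647 = 3369*16647 = 56083743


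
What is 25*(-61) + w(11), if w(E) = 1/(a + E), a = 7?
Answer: -27449/18 ≈ -1524.9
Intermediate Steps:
w(E) = 1/(7 + E)
25*(-61) + w(11) = 25*(-61) + 1/(7 + 11) = -1525 + 1/18 = -27449/18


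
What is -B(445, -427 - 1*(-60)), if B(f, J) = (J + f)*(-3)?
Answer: 234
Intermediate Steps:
B(f, J) = -3*J - 3*f
-B(445, -427 - 1*(-60)) = -(-3*(-427 - 1*(-60)) - 3*445) = -(-3*(-427 + 60) - 1335) = -(-3*(-367) - 1335) = -(1101 - 1335) = -1*(-234) = 234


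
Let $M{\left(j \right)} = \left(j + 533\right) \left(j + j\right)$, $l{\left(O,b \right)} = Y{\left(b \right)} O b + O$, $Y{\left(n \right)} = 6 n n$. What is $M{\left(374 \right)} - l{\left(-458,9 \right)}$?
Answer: $2682186$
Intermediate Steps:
$Y{\left(n \right)} = 6 n^{2}$
$l{\left(O,b \right)} = O + 6 O b^{3}$ ($l{\left(O,b \right)} = 6 b^{2} O b + O = 6 O b^{2} b + O = 6 O b^{3} + O = O + 6 O b^{3}$)
$M{\left(j \right)} = 2 j \left(533 + j\right)$ ($M{\left(j \right)} = \left(533 + j\right) 2 j = 2 j \left(533 + j\right)$)
$M{\left(374 \right)} - l{\left(-458,9 \right)} = 2 \cdot 374 \left(533 + 374\right) - - 458 \left(1 + 6 \cdot 9^{3}\right) = 2 \cdot 374 \cdot 907 - - 458 \left(1 + 6 \cdot 729\right) = 678436 - - 458 \left(1 + 4374\right) = 678436 - \left(-458\right) 4375 = 678436 - -2003750 = 678436 + 2003750 = 2682186$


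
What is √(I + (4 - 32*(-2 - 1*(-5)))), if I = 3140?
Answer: 2*√762 ≈ 55.209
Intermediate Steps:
√(I + (4 - 32*(-2 - 1*(-5)))) = √(3140 + (4 - 32*(-2 - 1*(-5)))) = √(3140 + (4 - 32*(-2 + 5))) = √(3140 + (4 - 32*3)) = √(3140 + (4 - 96)) = √(3140 - 92) = √3048 = 2*√762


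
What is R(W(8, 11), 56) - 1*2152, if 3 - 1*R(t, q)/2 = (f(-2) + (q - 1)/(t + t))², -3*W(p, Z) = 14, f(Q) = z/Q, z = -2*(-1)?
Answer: -878481/392 ≈ -2241.0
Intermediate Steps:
z = 2
f(Q) = 2/Q
W(p, Z) = -14/3 (W(p, Z) = -⅓*14 = -14/3)
R(t, q) = 6 - 2*(-1 + (-1 + q)/(2*t))² (R(t, q) = 6 - 2*(2/(-2) + (q - 1)/(t + t))² = 6 - 2*(2*(-½) + (-1 + q)/((2*t)))² = 6 - 2*(-1 + (-1 + q)*(1/(2*t)))² = 6 - 2*(-1 + (-1 + q)/(2*t))²)
R(W(8, 11), 56) - 1*2152 = (6 - (-1 + 56 - 2*(-14/3))²/(2*(-14/3)²)) - 1*2152 = (6 - ½*9/196*(-1 + 56 + 28/3)²) - 2152 = (6 - ½*9/196*(193/3)²) - 2152 = (6 - ½*9/196*37249/9) - 2152 = (6 - 37249/392) - 2152 = -34897/392 - 2152 = -878481/392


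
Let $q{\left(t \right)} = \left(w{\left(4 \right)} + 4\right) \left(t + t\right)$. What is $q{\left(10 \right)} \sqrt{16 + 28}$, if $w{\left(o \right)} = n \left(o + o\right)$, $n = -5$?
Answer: $- 1440 \sqrt{11} \approx -4775.9$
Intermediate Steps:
$w{\left(o \right)} = - 10 o$ ($w{\left(o \right)} = - 5 \left(o + o\right) = - 5 \cdot 2 o = - 10 o$)
$q{\left(t \right)} = - 72 t$ ($q{\left(t \right)} = \left(\left(-10\right) 4 + 4\right) \left(t + t\right) = \left(-40 + 4\right) 2 t = - 36 \cdot 2 t = - 72 t$)
$q{\left(10 \right)} \sqrt{16 + 28} = \left(-72\right) 10 \sqrt{16 + 28} = - 720 \sqrt{44} = - 720 \cdot 2 \sqrt{11} = - 1440 \sqrt{11}$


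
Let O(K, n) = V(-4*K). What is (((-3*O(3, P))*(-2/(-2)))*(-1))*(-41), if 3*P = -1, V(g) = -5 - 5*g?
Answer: -6765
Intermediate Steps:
P = -1/3 (P = (1/3)*(-1) = -1/3 ≈ -0.33333)
O(K, n) = -5 + 20*K (O(K, n) = -5 - (-20)*K = -5 + 20*K)
(((-3*O(3, P))*(-2/(-2)))*(-1))*(-41) = (((-3*(-5 + 20*3))*(-2/(-2)))*(-1))*(-41) = (((-3*(-5 + 60))*(-2*(-1/2)))*(-1))*(-41) = ((-3*55*1)*(-1))*(-41) = (-165*1*(-1))*(-41) = -165*(-1)*(-41) = 165*(-41) = -6765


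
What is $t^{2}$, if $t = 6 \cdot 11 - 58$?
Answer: $64$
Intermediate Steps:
$t = 8$ ($t = 66 - 58 = 8$)
$t^{2} = 8^{2} = 64$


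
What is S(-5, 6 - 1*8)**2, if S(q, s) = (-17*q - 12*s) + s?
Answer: 11449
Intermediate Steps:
S(q, s) = -17*q - 11*s
S(-5, 6 - 1*8)**2 = (-17*(-5) - 11*(6 - 1*8))**2 = (85 - 11*(6 - 8))**2 = (85 - 11*(-2))**2 = (85 + 22)**2 = 107**2 = 11449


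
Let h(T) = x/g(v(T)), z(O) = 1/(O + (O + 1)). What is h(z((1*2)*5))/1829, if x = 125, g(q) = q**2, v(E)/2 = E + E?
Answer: 55125/29264 ≈ 1.8837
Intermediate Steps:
v(E) = 4*E (v(E) = 2*(E + E) = 2*(2*E) = 4*E)
z(O) = 1/(1 + 2*O) (z(O) = 1/(O + (1 + O)) = 1/(1 + 2*O))
h(T) = 125/(16*T**2) (h(T) = 125/((4*T)**2) = 125/((16*T**2)) = 125*(1/(16*T**2)) = 125/(16*T**2))
h(z((1*2)*5))/1829 = (125/(16*(1/(1 + 2*((1*2)*5)))**2))/1829 = (125/(16*(1/(1 + 2*(2*5)))**2))*(1/1829) = (125/(16*(1/(1 + 2*10))**2))*(1/1829) = (125/(16*(1/(1 + 20))**2))*(1/1829) = (125/(16*(1/21)**2))*(1/1829) = (125/(16*21**(-2)))*(1/1829) = ((125/16)*441)*(1/1829) = (55125/16)*(1/1829) = 55125/29264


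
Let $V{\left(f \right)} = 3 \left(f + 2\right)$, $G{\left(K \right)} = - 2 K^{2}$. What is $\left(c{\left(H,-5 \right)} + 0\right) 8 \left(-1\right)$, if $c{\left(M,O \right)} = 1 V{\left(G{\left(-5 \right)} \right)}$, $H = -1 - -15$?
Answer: $1152$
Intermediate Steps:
$H = 14$ ($H = -1 + 15 = 14$)
$V{\left(f \right)} = 6 + 3 f$ ($V{\left(f \right)} = 3 \left(2 + f\right) = 6 + 3 f$)
$c{\left(M,O \right)} = -144$ ($c{\left(M,O \right)} = 1 \left(6 + 3 \left(- 2 \left(-5\right)^{2}\right)\right) = 1 \left(6 + 3 \left(\left(-2\right) 25\right)\right) = 1 \left(6 + 3 \left(-50\right)\right) = 1 \left(6 - 150\right) = 1 \left(-144\right) = -144$)
$\left(c{\left(H,-5 \right)} + 0\right) 8 \left(-1\right) = \left(-144 + 0\right) 8 \left(-1\right) = \left(-144\right) 8 \left(-1\right) = \left(-1152\right) \left(-1\right) = 1152$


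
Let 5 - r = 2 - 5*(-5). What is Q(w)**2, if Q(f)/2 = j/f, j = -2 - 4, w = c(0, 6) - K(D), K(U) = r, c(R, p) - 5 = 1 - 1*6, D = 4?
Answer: 36/121 ≈ 0.29752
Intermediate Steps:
c(R, p) = 0 (c(R, p) = 5 + (1 - 1*6) = 5 + (1 - 6) = 5 - 5 = 0)
r = -22 (r = 5 - (2 - 5*(-5)) = 5 - (2 + 25) = 5 - 1*27 = 5 - 27 = -22)
K(U) = -22
w = 22 (w = 0 - 1*(-22) = 0 + 22 = 22)
j = -6
Q(f) = -12/f (Q(f) = 2*(-6/f) = -12/f)
Q(w)**2 = (-12/22)**2 = (-12*1/22)**2 = (-6/11)**2 = 36/121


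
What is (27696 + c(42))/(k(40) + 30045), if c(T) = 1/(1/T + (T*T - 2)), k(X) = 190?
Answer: 2049642522/2237541175 ≈ 0.91602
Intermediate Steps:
c(T) = 1/(-2 + 1/T + T²) (c(T) = 1/(1/T + (T² - 2)) = 1/(1/T + (-2 + T²)) = 1/(-2 + 1/T + T²))
(27696 + c(42))/(k(40) + 30045) = (27696 + 42/(1 + 42³ - 2*42))/(190 + 30045) = (27696 + 42/(1 + 74088 - 84))/30235 = (27696 + 42/74005)*(1/30235) = (2049642522/74005)*(1/30235) = 2049642522/2237541175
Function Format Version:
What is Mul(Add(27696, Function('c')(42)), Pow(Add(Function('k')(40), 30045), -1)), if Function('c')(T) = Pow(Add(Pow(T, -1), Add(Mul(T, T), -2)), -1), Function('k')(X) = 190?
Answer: Rational(2049642522, 2237541175) ≈ 0.91602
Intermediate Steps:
Function('c')(T) = Pow(Add(-2, Pow(T, -1), Pow(T, 2)), -1) (Function('c')(T) = Pow(Add(Pow(T, -1), Add(Pow(T, 2), -2)), -1) = Pow(Add(Pow(T, -1), Add(-2, Pow(T, 2))), -1) = Pow(Add(-2, Pow(T, -1), Pow(T, 2)), -1))
Mul(Add(27696, Function('c')(42)), Pow(Add(Function('k')(40), 30045), -1)) = Mul(Add(27696, Mul(42, Pow(Add(1, Pow(42, 3), Mul(-2, 42)), -1))), Pow(Add(190, 30045), -1)) = Mul(Add(27696, Mul(42, Pow(Add(1, 74088, -84), -1))), Pow(30235, -1)) = Mul(Add(27696, Mul(42, Pow(74005, -1))), Rational(1, 30235)) = Mul(Add(27696, Mul(42, Rational(1, 74005))), Rational(1, 30235)) = Mul(Add(27696, Rational(42, 74005)), Rational(1, 30235)) = Mul(Rational(2049642522, 74005), Rational(1, 30235)) = Rational(2049642522, 2237541175)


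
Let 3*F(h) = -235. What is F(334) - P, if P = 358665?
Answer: -1076230/3 ≈ -3.5874e+5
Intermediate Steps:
F(h) = -235/3 (F(h) = (⅓)*(-235) = -235/3)
F(334) - P = -235/3 - 1*358665 = -235/3 - 358665 = -1076230/3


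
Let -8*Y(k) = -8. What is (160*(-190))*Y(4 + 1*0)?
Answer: -30400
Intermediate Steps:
Y(k) = 1 (Y(k) = -⅛*(-8) = 1)
(160*(-190))*Y(4 + 1*0) = (160*(-190))*1 = -30400*1 = -30400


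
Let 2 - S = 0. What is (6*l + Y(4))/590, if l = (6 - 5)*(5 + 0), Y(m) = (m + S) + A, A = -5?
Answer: 31/590 ≈ 0.052542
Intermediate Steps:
S = 2 (S = 2 - 1*0 = 2 + 0 = 2)
Y(m) = -3 + m (Y(m) = (m + 2) - 5 = (2 + m) - 5 = -3 + m)
l = 5 (l = 1*5 = 5)
(6*l + Y(4))/590 = (6*5 + (-3 + 4))/590 = (30 + 1)*(1/590) = 31*(1/590) = 31/590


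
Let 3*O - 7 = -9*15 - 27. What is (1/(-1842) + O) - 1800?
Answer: -3410771/1842 ≈ -1851.7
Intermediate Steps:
O = -155/3 (O = 7/3 + (-9*15 - 27)/3 = 7/3 + (-135 - 27)/3 = 7/3 + (⅓)*(-162) = 7/3 - 54 = -155/3 ≈ -51.667)
(1/(-1842) + O) - 1800 = (1/(-1842) - 155/3) - 1800 = (-1/1842 - 155/3) - 1800 = -95171/1842 - 1800 = -3410771/1842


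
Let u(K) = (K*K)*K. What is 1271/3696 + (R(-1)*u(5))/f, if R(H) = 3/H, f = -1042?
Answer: 1355191/1925616 ≈ 0.70377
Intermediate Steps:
u(K) = K**3 (u(K) = K**2*K = K**3)
1271/3696 + (R(-1)*u(5))/f = 1271/3696 + ((3/(-1))*5**3)/(-1042) = 1271*(1/3696) + ((3*(-1))*125)*(-1/1042) = 1271/3696 - 3*125*(-1/1042) = 1271/3696 - 375*(-1/1042) = 1271/3696 + 375/1042 = 1355191/1925616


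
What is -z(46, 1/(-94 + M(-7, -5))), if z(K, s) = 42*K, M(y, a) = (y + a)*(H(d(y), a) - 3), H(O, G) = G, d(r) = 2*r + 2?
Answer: -1932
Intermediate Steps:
d(r) = 2 + 2*r
M(y, a) = (-3 + a)*(a + y) (M(y, a) = (y + a)*(a - 3) = (a + y)*(-3 + a) = (-3 + a)*(a + y))
-z(46, 1/(-94 + M(-7, -5))) = -42*46 = -1*1932 = -1932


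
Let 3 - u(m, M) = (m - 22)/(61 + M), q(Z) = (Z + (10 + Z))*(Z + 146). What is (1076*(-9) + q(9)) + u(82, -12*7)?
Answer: -122783/23 ≈ -5338.4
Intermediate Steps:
q(Z) = (10 + 2*Z)*(146 + Z)
u(m, M) = 3 - (-22 + m)/(61 + M) (u(m, M) = 3 - (m - 22)/(61 + M) = 3 - (-22 + m)/(61 + M))
(1076*(-9) + q(9)) + u(82, -12*7) = (1076*(-9) + (1460 + 2*9**2 + 302*9)) + (205 - 1*82 + 3*(-12*7))/(61 - 12*7) = (-9684 + (1460 + 2*81 + 2718)) + (205 - 82 + 3*(-84))/(61 - 84) = (-9684 + (1460 + 162 + 2718)) + (205 - 82 - 252)/(-23) = (-9684 + 4340) - 1/23*(-129) = -5344 + 129/23 = -122783/23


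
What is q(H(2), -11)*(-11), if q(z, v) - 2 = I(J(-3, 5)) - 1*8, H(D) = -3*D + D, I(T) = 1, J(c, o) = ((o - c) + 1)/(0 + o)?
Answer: 55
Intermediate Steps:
J(c, o) = (1 + o - c)/o
H(D) = -2*D
q(z, v) = -5 (q(z, v) = 2 + (1 - 1*8) = 2 + (1 - 8) = 2 - 7 = -5)
q(H(2), -11)*(-11) = -5*(-11) = 55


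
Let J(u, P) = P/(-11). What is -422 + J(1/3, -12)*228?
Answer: -1906/11 ≈ -173.27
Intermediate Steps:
J(u, P) = -P/11 (J(u, P) = P*(-1/11) = -P/11)
-422 + J(1/3, -12)*228 = -422 - 1/11*(-12)*228 = -422 + (12/11)*228 = -422 + 2736/11 = -1906/11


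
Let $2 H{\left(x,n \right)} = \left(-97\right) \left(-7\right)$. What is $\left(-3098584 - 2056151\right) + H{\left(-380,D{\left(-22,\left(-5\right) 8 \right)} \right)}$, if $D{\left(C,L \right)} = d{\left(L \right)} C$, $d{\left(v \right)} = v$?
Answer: $- \frac{10308791}{2} \approx -5.1544 \cdot 10^{6}$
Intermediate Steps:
$D{\left(C,L \right)} = C L$ ($D{\left(C,L \right)} = L C = C L$)
$H{\left(x,n \right)} = \frac{679}{2}$ ($H{\left(x,n \right)} = \frac{\left(-97\right) \left(-7\right)}{2} = \frac{1}{2} \cdot 679 = \frac{679}{2}$)
$\left(-3098584 - 2056151\right) + H{\left(-380,D{\left(-22,\left(-5\right) 8 \right)} \right)} = \left(-3098584 - 2056151\right) + \frac{679}{2} = -5154735 + \frac{679}{2} = - \frac{10308791}{2}$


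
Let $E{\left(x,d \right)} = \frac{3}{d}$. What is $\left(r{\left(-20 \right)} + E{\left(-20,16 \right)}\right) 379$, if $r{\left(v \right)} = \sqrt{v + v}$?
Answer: $\frac{1137}{16} + 758 i \sqrt{10} \approx 71.063 + 2397.0 i$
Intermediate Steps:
$r{\left(v \right)} = \sqrt{2} \sqrt{v}$ ($r{\left(v \right)} = \sqrt{2 v} = \sqrt{2} \sqrt{v}$)
$\left(r{\left(-20 \right)} + E{\left(-20,16 \right)}\right) 379 = \left(\sqrt{2} \sqrt{-20} + \frac{3}{16}\right) 379 = \left(\sqrt{2} \cdot 2 i \sqrt{5} + 3 \cdot \frac{1}{16}\right) 379 = \left(2 i \sqrt{10} + \frac{3}{16}\right) 379 = \left(\frac{3}{16} + 2 i \sqrt{10}\right) 379 = \frac{1137}{16} + 758 i \sqrt{10}$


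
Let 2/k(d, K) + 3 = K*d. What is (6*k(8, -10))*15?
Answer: -180/83 ≈ -2.1687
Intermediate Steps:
k(d, K) = 2/(-3 + K*d)
(6*k(8, -10))*15 = (6*(2/(-3 - 10*8)))*15 = (6*(2/(-3 - 80)))*15 = (6*(2/(-83)))*15 = (6*(2*(-1/83)))*15 = (6*(-2/83))*15 = -12/83*15 = -180/83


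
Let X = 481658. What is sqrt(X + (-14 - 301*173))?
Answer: sqrt(429571) ≈ 655.42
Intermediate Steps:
sqrt(X + (-14 - 301*173)) = sqrt(481658 + (-14 - 301*173)) = sqrt(481658 + (-14 - 52073)) = sqrt(481658 - 52087) = sqrt(429571)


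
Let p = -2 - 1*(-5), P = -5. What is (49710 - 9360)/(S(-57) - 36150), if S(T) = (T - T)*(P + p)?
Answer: -269/241 ≈ -1.1162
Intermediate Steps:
p = 3 (p = -2 + 5 = 3)
S(T) = 0 (S(T) = (T - T)*(-5 + 3) = 0*(-2) = 0)
(49710 - 9360)/(S(-57) - 36150) = (49710 - 9360)/(0 - 36150) = 40350/(-36150) = 40350*(-1/36150) = -269/241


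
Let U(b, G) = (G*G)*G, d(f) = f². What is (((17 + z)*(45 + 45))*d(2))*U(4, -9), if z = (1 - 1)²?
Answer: -4461480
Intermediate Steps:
z = 0 (z = 0² = 0)
U(b, G) = G³ (U(b, G) = G²*G = G³)
(((17 + z)*(45 + 45))*d(2))*U(4, -9) = (((17 + 0)*(45 + 45))*2²)*(-9)³ = ((17*90)*4)*(-729) = (1530*4)*(-729) = 6120*(-729) = -4461480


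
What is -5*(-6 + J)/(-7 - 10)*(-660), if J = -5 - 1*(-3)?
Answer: 26400/17 ≈ 1552.9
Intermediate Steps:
J = -2 (J = -5 + 3 = -2)
-5*(-6 + J)/(-7 - 10)*(-660) = -5*(-6 - 2)/(-7 - 10)*(-660) = -(-40)/(-17)*(-660) = -(-40)*(-1)/17*(-660) = -5*8/17*(-660) = -40/17*(-660) = 26400/17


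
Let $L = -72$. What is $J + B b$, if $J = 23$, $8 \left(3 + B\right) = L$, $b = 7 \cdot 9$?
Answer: $-733$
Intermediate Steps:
$b = 63$
$B = -12$ ($B = -3 + \frac{1}{8} \left(-72\right) = -3 - 9 = -12$)
$J + B b = 23 - 756 = -733$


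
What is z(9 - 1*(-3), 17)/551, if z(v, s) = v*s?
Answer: 204/551 ≈ 0.37024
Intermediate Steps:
z(v, s) = s*v
z(9 - 1*(-3), 17)/551 = (17*(9 - 1*(-3)))/551 = (17*(9 + 3))*(1/551) = (17*12)*(1/551) = 204*(1/551) = 204/551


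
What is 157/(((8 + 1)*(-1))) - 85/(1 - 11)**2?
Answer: -3293/180 ≈ -18.294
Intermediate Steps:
157/(((8 + 1)*(-1))) - 85/(1 - 11)**2 = 157/((9*(-1))) - 85/((-10)**2) = 157/(-9) - 85/100 = 157*(-1/9) - 85*1/100 = -157/9 - 17/20 = -3293/180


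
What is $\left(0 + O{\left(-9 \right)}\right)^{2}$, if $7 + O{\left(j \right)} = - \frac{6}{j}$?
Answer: $\frac{361}{9} \approx 40.111$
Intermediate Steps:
$O{\left(j \right)} = -7 - \frac{6}{j}$
$\left(0 + O{\left(-9 \right)}\right)^{2} = \left(0 - \left(7 + \frac{6}{-9}\right)\right)^{2} = \left(0 - \frac{19}{3}\right)^{2} = \left(- \frac{19}{3}\right)^{2} = \frac{361}{9}$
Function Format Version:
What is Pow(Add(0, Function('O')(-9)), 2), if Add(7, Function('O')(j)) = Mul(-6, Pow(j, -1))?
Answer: Rational(361, 9) ≈ 40.111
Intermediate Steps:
Function('O')(j) = Add(-7, Mul(-6, Pow(j, -1)))
Pow(Add(0, Function('O')(-9)), 2) = Pow(Add(0, Add(-7, Mul(-6, Pow(-9, -1)))), 2) = Pow(Add(0, Add(-7, Mul(-6, Rational(-1, 9)))), 2) = Pow(Add(0, Add(-7, Rational(2, 3))), 2) = Pow(Add(0, Rational(-19, 3)), 2) = Pow(Rational(-19, 3), 2) = Rational(361, 9)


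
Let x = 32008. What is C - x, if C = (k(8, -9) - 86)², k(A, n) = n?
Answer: -22983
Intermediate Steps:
C = 9025 (C = (-9 - 86)² = (-95)² = 9025)
C - x = 9025 - 1*32008 = 9025 - 32008 = -22983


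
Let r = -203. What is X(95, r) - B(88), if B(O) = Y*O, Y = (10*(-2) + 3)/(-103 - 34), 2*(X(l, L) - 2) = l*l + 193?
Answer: 630211/137 ≈ 4600.1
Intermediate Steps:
X(l, L) = 197/2 + l²/2 (X(l, L) = 2 + (l*l + 193)/2 = 2 + (l² + 193)/2 = 2 + (193 + l²)/2 = 2 + (193/2 + l²/2) = 197/2 + l²/2)
Y = 17/137 (Y = (-20 + 3)/(-137) = -17*(-1/137) = 17/137 ≈ 0.12409)
B(O) = 17*O/137
X(95, r) - B(88) = (197/2 + (½)*95²) - 17*88/137 = (197/2 + (½)*9025) - 1*1496/137 = (197/2 + 9025/2) - 1496/137 = 4611 - 1496/137 = 630211/137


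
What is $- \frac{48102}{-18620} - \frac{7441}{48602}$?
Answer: $\frac{14469092}{5953745} \approx 2.4303$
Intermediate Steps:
$- \frac{48102}{-18620} - \frac{7441}{48602} = \left(-48102\right) \left(- \frac{1}{18620}\right) - \frac{7441}{48602} = \frac{24051}{9310} - \frac{7441}{48602} = \frac{14469092}{5953745}$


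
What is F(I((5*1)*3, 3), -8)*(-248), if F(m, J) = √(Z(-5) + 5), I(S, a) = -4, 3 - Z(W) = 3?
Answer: -248*√5 ≈ -554.54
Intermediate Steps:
Z(W) = 0 (Z(W) = 3 - 1*3 = 3 - 3 = 0)
F(m, J) = √5 (F(m, J) = √(0 + 5) = √5)
F(I((5*1)*3, 3), -8)*(-248) = √5*(-248) = -248*√5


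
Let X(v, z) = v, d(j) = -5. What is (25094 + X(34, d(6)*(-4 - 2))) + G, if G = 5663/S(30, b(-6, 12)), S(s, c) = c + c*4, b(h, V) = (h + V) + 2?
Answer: 1010783/40 ≈ 25270.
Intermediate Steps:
b(h, V) = 2 + V + h (b(h, V) = (V + h) + 2 = 2 + V + h)
S(s, c) = 5*c (S(s, c) = c + 4*c = 5*c)
G = 5663/40 (G = 5663/((5*(2 + 12 - 6))) = 5663/((5*8)) = 5663/40 ≈ 141.57)
(25094 + X(34, d(6)*(-4 - 2))) + G = (25094 + 34) + 5663/40 = 25128 + 5663/40 = 1010783/40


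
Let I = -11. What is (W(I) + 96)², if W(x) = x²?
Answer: 47089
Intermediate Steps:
(W(I) + 96)² = ((-11)² + 96)² = (121 + 96)² = 217² = 47089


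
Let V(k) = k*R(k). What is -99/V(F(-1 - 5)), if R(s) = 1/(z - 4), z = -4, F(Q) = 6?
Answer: 132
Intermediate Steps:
R(s) = -⅛ (R(s) = 1/(-4 - 4) = 1/(-8) = -⅛)
V(k) = -k/8 (V(k) = k*(-⅛) = -k/8)
-99/V(F(-1 - 5)) = -99/((-⅛*6)) = -99/(-¾) = -99*(-4/3) = 132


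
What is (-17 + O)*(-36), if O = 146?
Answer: -4644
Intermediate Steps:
(-17 + O)*(-36) = (-17 + 146)*(-36) = 129*(-36) = -4644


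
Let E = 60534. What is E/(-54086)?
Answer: -30267/27043 ≈ -1.1192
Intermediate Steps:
E/(-54086) = 60534/(-54086) = 60534*(-1/54086) = -30267/27043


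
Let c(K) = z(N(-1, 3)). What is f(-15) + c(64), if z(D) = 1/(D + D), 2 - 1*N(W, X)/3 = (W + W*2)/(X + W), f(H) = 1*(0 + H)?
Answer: -314/21 ≈ -14.952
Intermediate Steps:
f(H) = H (f(H) = 1*H = H)
N(W, X) = 6 - 9*W/(W + X) (N(W, X) = 6 - 3*(W + W*2)/(X + W) = 6 - 3*(W + 2*W)/(W + X) = 6 - 3*3*W/(W + X) = 6 - 9*W/(W + X))
z(D) = 1/(2*D)
c(K) = 1/21 (c(K) = 1/(2*((3*(-1*(-1) + 2*3)/(-1 + 3)))) = 1/(2*((3*(1 + 6)/2))) = 1/(2*((3*(½)*7))) = 1/(2*(21/2)) = (½)*(2/21) = 1/21)
f(-15) + c(64) = -15 + 1/21 = -314/21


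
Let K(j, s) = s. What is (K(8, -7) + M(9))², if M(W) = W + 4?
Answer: 36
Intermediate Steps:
M(W) = 4 + W
(K(8, -7) + M(9))² = (-7 + (4 + 9))² = (-7 + 13)² = 6² = 36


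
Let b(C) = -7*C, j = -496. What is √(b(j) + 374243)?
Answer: 13*√2235 ≈ 614.58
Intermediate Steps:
√(b(j) + 374243) = √(-7*(-496) + 374243) = √(3472 + 374243) = √377715 = 13*√2235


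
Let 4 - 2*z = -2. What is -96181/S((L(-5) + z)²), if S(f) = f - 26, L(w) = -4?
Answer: 96181/25 ≈ 3847.2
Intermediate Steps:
z = 3 (z = 2 - ½*(-2) = 2 + 1 = 3)
S(f) = -26 + f
-96181/S((L(-5) + z)²) = -96181/(-26 + (-4 + 3)²) = -96181/(-26 + (-1)²) = -96181/(-26 + 1) = -96181/(-25) = -96181*(-1/25) = 96181/25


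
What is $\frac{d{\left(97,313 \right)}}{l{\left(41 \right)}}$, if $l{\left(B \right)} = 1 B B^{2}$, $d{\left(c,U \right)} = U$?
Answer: $\frac{313}{68921} \approx 0.0045414$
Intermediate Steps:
$l{\left(B \right)} = B^{3}$ ($l{\left(B \right)} = B B^{2} = B^{3}$)
$\frac{d{\left(97,313 \right)}}{l{\left(41 \right)}} = \frac{313}{41^{3}} = \frac{313}{68921}$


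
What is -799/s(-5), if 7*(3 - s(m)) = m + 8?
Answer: -5593/18 ≈ -310.72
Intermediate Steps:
s(m) = 13/7 - m/7 (s(m) = 3 - (m + 8)/7 = 3 - (8 + m)/7 = 3 + (-8/7 - m/7) = 13/7 - m/7)
-799/s(-5) = -799/(13/7 - ⅐*(-5)) = -799/(13/7 + 5/7) = -799/(18/7) = (7/18)*(-799) = -5593/18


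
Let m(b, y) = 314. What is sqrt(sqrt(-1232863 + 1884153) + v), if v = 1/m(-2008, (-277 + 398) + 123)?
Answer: sqrt(314 + 98596*sqrt(651290))/314 ≈ 28.408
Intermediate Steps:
v = 1/314 ≈ 0.0031847
sqrt(sqrt(-1232863 + 1884153) + v) = sqrt(sqrt(-1232863 + 1884153) + 1/314) = sqrt(sqrt(651290) + 1/314) = sqrt(1/314 + sqrt(651290))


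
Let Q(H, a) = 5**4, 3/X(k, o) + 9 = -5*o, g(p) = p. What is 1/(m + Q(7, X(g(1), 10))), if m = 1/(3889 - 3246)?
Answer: 643/401876 ≈ 0.0016000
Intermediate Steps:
X(k, o) = 3/(-9 - 5*o)
m = 1/643 ≈ 0.0015552
Q(H, a) = 625
1/(m + Q(7, X(g(1), 10))) = 1/(1/643 + 625) = 1/(401876/643) = 643/401876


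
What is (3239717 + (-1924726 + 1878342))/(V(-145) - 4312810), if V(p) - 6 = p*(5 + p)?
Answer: -3193333/4292504 ≈ -0.74393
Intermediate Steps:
V(p) = 6 + p*(5 + p)
(3239717 + (-1924726 + 1878342))/(V(-145) - 4312810) = (3239717 + (-1924726 + 1878342))/((6 + (-145)² + 5*(-145)) - 4312810) = (3239717 - 46384)/((6 + 21025 - 725) - 4312810) = 3193333/(20306 - 4312810) = 3193333/(-4292504) = 3193333*(-1/4292504) = -3193333/4292504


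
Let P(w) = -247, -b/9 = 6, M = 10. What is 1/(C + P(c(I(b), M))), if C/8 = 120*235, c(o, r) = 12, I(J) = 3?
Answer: 1/225353 ≈ 4.4375e-6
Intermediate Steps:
b = -54 (b = -9*6 = -54)
C = 225600 (C = 8*(120*235) = 8*28200 = 225600)
1/(C + P(c(I(b), M))) = 1/(225600 - 247) = 1/225353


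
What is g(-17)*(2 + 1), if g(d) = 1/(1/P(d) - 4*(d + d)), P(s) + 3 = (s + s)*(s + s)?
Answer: 3459/156809 ≈ 0.022059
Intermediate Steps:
P(s) = -3 + 4*s**2 (P(s) = -3 + (s + s)*(s + s) = -3 + (2*s)*(2*s) = -3 + 4*s**2)
g(d) = 1/(1/(-3 + 4*d**2) - 8*d) (g(d) = 1/(1/(-3 + 4*d**2) - 4*(d + d)) = 1/(1/(-3 + 4*d**2) - 8*d))
g(-17)*(2 + 1) = ((3 - 4*(-17)**2)/(-1 - 24*(-17) + 32*(-17)**3))*(2 + 1) = ((3 - 4*289)/(-1 + 408 + 32*(-4913)))*3 = ((3 - 1156)/(-1 + 408 - 157216))*3 = (-1153/(-156809))*3 = -1/156809*(-1153)*3 = (1153/156809)*3 = 3459/156809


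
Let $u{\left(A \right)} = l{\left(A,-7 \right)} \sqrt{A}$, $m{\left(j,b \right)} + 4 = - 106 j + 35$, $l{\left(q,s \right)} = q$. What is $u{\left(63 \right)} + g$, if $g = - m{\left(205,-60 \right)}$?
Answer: $21699 + 189 \sqrt{7} \approx 22199.0$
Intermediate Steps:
$m{\left(j,b \right)} = 31 - 106 j$ ($m{\left(j,b \right)} = -4 - \left(-35 + 106 j\right) = 31 - 106 j$)
$u{\left(A \right)} = A^{\frac{3}{2}}$ ($u{\left(A \right)} = A \sqrt{A} = A^{\frac{3}{2}}$)
$g = 21699$ ($g = - (31 - 21730) = \left(-1\right) \left(-21699\right) = 21699$)
$u{\left(63 \right)} + g = 63^{\frac{3}{2}} + 21699 = 189 \sqrt{7} + 21699 = 21699 + 189 \sqrt{7}$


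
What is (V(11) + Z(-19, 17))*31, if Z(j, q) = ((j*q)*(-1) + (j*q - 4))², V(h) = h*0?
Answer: 496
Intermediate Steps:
V(h) = 0
Z(j, q) = 16 (Z(j, q) = (-j*q + (-4 + j*q))² = (-4)² = 16)
(V(11) + Z(-19, 17))*31 = (0 + 16)*31 = 16*31 = 496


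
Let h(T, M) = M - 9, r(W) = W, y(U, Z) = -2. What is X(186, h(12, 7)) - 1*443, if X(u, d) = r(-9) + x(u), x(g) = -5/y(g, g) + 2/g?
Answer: -83605/186 ≈ -449.49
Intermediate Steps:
h(T, M) = -9 + M
x(g) = 5/2 + 2/g (x(g) = -5/(-2) + 2/g = -5*(-1/2) + 2/g = 5/2 + 2/g)
X(u, d) = -13/2 + 2/u (X(u, d) = -9 + (5/2 + 2/u) = -13/2 + 2/u)
X(186, h(12, 7)) - 1*443 = (-13/2 + 2/186) - 1*443 = (-13/2 + 2*(1/186)) - 443 = (-13/2 + 1/93) - 443 = -1207/186 - 443 = -83605/186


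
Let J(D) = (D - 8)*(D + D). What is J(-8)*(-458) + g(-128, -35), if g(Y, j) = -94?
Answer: -117342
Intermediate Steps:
J(D) = 2*D*(-8 + D) (J(D) = (-8 + D)*(2*D) = 2*D*(-8 + D))
J(-8)*(-458) + g(-128, -35) = (2*(-8)*(-8 - 8))*(-458) - 94 = (2*(-8)*(-16))*(-458) - 94 = 256*(-458) - 94 = -117248 - 94 = -117342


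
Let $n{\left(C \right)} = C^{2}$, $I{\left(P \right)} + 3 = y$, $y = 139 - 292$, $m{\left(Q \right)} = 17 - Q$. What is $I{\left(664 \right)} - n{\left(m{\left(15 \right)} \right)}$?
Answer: $-160$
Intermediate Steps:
$y = -153$ ($y = 139 - 292 = -153$)
$I{\left(P \right)} = -156$ ($I{\left(P \right)} = -3 - 153 = -156$)
$I{\left(664 \right)} - n{\left(m{\left(15 \right)} \right)} = -156 - \left(17 - 15\right)^{2} = -156 - 2^{2} = -156 - 4 = -160$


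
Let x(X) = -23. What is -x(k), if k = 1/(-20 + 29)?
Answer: 23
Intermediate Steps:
k = ⅑ (k = 1/9 = ⅑ ≈ 0.11111)
-x(k) = -1*(-23) = 23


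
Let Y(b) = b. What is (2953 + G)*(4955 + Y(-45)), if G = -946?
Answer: 9854370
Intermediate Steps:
(2953 + G)*(4955 + Y(-45)) = (2953 - 946)*(4955 - 45) = 2007*4910 = 9854370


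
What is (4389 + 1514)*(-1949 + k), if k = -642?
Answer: -15294673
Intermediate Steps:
(4389 + 1514)*(-1949 + k) = (4389 + 1514)*(-1949 - 642) = 5903*(-2591) = -15294673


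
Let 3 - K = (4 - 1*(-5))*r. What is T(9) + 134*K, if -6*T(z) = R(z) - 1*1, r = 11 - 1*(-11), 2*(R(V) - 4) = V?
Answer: -104525/4 ≈ -26131.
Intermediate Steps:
R(V) = 4 + V/2
r = 22 (r = 11 + 11 = 22)
K = -195 (K = 3 - (4 - 1*(-5))*22 = 3 - (4 + 5)*22 = 3 - 9*22 = 3 - 1*198 = 3 - 198 = -195)
T(z) = -½ - z/12 (T(z) = -((4 + z/2) - 1*1)/6 = -((4 + z/2) - 1)/6 = -(3 + z/2)/6 = -½ - z/12)
T(9) + 134*K = (-½ - 1/12*9) + 134*(-195) = (-½ - ¾) - 26130 = -5/4 - 26130 = -104525/4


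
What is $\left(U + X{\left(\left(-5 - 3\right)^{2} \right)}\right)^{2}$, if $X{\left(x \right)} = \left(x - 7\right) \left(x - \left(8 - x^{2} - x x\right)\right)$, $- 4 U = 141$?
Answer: $\frac{3535915442409}{16} \approx 2.2099 \cdot 10^{11}$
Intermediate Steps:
$U = - \frac{141}{4}$ ($U = \left(- \frac{1}{4}\right) 141 = - \frac{141}{4} \approx -35.25$)
$X{\left(x \right)} = \left(-7 + x\right) \left(-8 + x + 2 x^{2}\right)$ ($X{\left(x \right)} = \left(-7 + x\right) \left(x + \left(\left(x^{2} + x^{2}\right) - 8\right)\right) = \left(-7 + x\right) \left(x + \left(2 x^{2} - 8\right)\right) = \left(-7 + x\right) \left(x + \left(-8 + 2 x^{2}\right)\right) = \left(-7 + x\right) \left(-8 + x + 2 x^{2}\right)$)
$\left(U + X{\left(\left(-5 - 3\right)^{2} \right)}\right)^{2} = \left(- \frac{141}{4} + \left(56 - 15 \left(-5 - 3\right)^{2} - 13 \left(\left(-5 - 3\right)^{2}\right)^{2} + 2 \left(\left(-5 - 3\right)^{2}\right)^{3}\right)\right)^{2} = \left(- \frac{141}{4} + \left(56 - 15 \left(-8\right)^{2} - 13 \left(\left(-8\right)^{2}\right)^{2} + 2 \left(\left(-8\right)^{2}\right)^{3}\right)\right)^{2} = \left(- \frac{141}{4} + \left(56 - 960 - 13 \cdot 64^{2} + 2 \cdot 64^{3}\right)\right)^{2} = \left(- \frac{141}{4} + \left(56 - 960 - 53248 + 2 \cdot 262144\right)\right)^{2} = \left(- \frac{141}{4} + \left(56 - 960 - 53248 + 524288\right)\right)^{2} = \left(- \frac{141}{4} + 470136\right)^{2} = \left(\frac{1880403}{4}\right)^{2} = \frac{3535915442409}{16}$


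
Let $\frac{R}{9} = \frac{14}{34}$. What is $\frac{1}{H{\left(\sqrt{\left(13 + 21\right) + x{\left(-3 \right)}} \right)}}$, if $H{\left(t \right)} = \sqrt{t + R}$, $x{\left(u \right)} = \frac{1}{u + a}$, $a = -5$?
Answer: $\frac{2 \sqrt{17}}{\sqrt{252 + 17 \sqrt{542}}} \approx 0.324$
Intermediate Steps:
$R = \frac{63}{17}$ ($R = 9 \cdot \frac{14}{34} = 9 \cdot 14 \cdot \frac{1}{34} = 9 \cdot \frac{7}{17} = \frac{63}{17} \approx 3.7059$)
$x{\left(u \right)} = \frac{1}{-5 + u}$ ($x{\left(u \right)} = \frac{1}{u - 5} = \frac{1}{-5 + u}$)
$H{\left(t \right)} = \sqrt{\frac{63}{17} + t}$ ($H{\left(t \right)} = \sqrt{t + \frac{63}{17}} = \sqrt{\frac{63}{17} + t}$)
$\frac{1}{H{\left(\sqrt{\left(13 + 21\right) + x{\left(-3 \right)}} \right)}} = \frac{1}{\frac{1}{17} \sqrt{1071 + 289 \sqrt{\left(13 + 21\right) + \frac{1}{-5 - 3}}}} = \frac{1}{\frac{1}{17} \sqrt{1071 + 289 \sqrt{34 + \frac{1}{-8}}}} = \frac{1}{\frac{1}{17} \sqrt{1071 + 289 \sqrt{34 - \frac{1}{8}}}} = \frac{1}{\frac{1}{17} \sqrt{1071 + 289 \sqrt{\frac{271}{8}}}} = \frac{1}{\frac{1}{17} \sqrt{1071 + 289 \frac{\sqrt{542}}{4}}} = \frac{1}{\frac{1}{17} \sqrt{1071 + \frac{289 \sqrt{542}}{4}}} = \frac{17}{\sqrt{1071 + \frac{289 \sqrt{542}}{4}}}$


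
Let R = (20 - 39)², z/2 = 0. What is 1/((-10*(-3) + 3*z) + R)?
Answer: 1/391 ≈ 0.0025575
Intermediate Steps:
z = 0 (z = 2*0 = 0)
R = 361 (R = (-19)² = 361)
1/((-10*(-3) + 3*z) + R) = 1/((-10*(-3) + 3*0) + 361) = 1/((30 + 0) + 361) = 1/(30 + 361) = 1/391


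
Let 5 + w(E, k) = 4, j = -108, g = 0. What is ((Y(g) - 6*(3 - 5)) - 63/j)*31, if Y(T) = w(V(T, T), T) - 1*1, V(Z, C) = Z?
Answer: 3937/12 ≈ 328.08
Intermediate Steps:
w(E, k) = -1 (w(E, k) = -5 + 4 = -1)
Y(T) = -2 (Y(T) = -1 - 1*1 = -1 - 1 = -2)
((Y(g) - 6*(3 - 5)) - 63/j)*31 = ((-2 - 6*(3 - 5)) - 63/(-108))*31 = ((-2 - 6*(-2)) - 63*(-1/108))*31 = ((-2 - 1*(-12)) + 7/12)*31 = ((-2 + 12) + 7/12)*31 = (10 + 7/12)*31 = (127/12)*31 = 3937/12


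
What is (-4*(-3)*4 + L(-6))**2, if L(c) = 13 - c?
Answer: 4489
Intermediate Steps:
(-4*(-3)*4 + L(-6))**2 = (-4*(-3)*4 + (13 - 1*(-6)))**2 = (12*4 + (13 + 6))**2 = (48 + 19)**2 = 67**2 = 4489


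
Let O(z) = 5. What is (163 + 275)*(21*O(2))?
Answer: 45990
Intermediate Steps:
(163 + 275)*(21*O(2)) = (163 + 275)*(21*5) = 438*105 = 45990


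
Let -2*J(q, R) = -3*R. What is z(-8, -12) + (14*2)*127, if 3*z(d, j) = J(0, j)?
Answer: 3550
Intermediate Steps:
J(q, R) = 3*R/2 (J(q, R) = -(-3)*R/2 = 3*R/2)
z(d, j) = j/2 (z(d, j) = (3*j/2)/3 = j/2)
z(-8, -12) + (14*2)*127 = (½)*(-12) + (14*2)*127 = -6 + 28*127 = -6 + 3556 = 3550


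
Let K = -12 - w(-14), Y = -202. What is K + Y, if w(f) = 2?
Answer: -216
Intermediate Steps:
K = -14 (K = -12 - 1*2 = -12 - 2 = -14)
K + Y = -14 - 202 = -216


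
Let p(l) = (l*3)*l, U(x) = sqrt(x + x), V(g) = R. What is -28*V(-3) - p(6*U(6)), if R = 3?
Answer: -1380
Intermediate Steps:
V(g) = 3
U(x) = sqrt(2)*sqrt(x) (U(x) = sqrt(2*x) = sqrt(2)*sqrt(x))
p(l) = 3*l**2 (p(l) = (3*l)*l = 3*l**2)
-28*V(-3) - p(6*U(6)) = -28*3 - 3*(6*(sqrt(2)*sqrt(6)))**2 = -84 - 3*(6*(2*sqrt(3)))**2 = -84 - 3*(12*sqrt(3))**2 = -84 - 3*432 = -84 - 1*1296 = -84 - 1296 = -1380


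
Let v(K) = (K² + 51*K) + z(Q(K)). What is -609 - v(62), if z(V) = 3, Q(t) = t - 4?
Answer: -7618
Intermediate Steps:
Q(t) = -4 + t
v(K) = 3 + K² + 51*K (v(K) = (K² + 51*K) + 3 = 3 + K² + 51*K)
-609 - v(62) = -609 - (3 + 62² + 51*62) = -609 - (3 + 3844 + 3162) = -609 - 1*7009 = -609 - 7009 = -7618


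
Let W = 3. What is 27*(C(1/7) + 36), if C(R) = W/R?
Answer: 1539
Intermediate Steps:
C(R) = 3/R
27*(C(1/7) + 36) = 27*(3/((1/7)) + 36) = 27*(3/((1*(1/7))) + 36) = 27*(3/(1/7) + 36) = 27*(3*7 + 36) = 27*(21 + 36) = 27*57 = 1539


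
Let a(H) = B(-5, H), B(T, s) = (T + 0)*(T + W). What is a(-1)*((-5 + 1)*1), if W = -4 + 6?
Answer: -60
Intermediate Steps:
W = 2
B(T, s) = T*(2 + T) (B(T, s) = (T + 0)*(T + 2) = T*(2 + T))
a(H) = 15 (a(H) = -5*(2 - 5) = -5*(-3) = 15)
a(-1)*((-5 + 1)*1) = 15*((-5 + 1)*1) = 15*(-4*1) = 15*(-4) = -60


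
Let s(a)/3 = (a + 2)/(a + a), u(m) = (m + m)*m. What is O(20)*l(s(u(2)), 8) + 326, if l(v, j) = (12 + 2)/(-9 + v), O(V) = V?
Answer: 16342/57 ≈ 286.70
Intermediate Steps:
u(m) = 2*m² (u(m) = (2*m)*m = 2*m²)
s(a) = 3*(2 + a)/(2*a) (s(a) = 3*((a + 2)/(a + a)) = 3*((2 + a)/((2*a))) = 3*((2 + a)*(1/(2*a))) = 3*((2 + a)/(2*a)) = 3*(2 + a)/(2*a))
l(v, j) = 14/(-9 + v)
O(20)*l(s(u(2)), 8) + 326 = 20*(14/(-9 + (3/2 + 3/((2*2²))))) + 326 = 20*(14/(-9 + (3/2 + 3/((2*4))))) + 326 = 20*(14/(-9 + (3/2 + 3/8))) + 326 = 20*(14/(-9 + 15/8)) + 326 = 20*(14/(-57/8)) + 326 = 20*(14*(-8/57)) + 326 = 20*(-112/57) + 326 = -2240/57 + 326 = 16342/57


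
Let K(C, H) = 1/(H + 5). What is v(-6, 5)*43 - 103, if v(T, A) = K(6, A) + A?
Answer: 1163/10 ≈ 116.30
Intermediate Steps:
K(C, H) = 1/(5 + H)
v(T, A) = A + 1/(5 + A) (v(T, A) = 1/(5 + A) + A = A + 1/(5 + A))
v(-6, 5)*43 - 103 = ((1 + 5*(5 + 5))/(5 + 5))*43 - 103 = ((1 + 5*10)/10)*43 - 103 = ((1 + 50)/10)*43 - 103 = ((1/10)*51)*43 - 103 = (51/10)*43 - 103 = 2193/10 - 103 = 1163/10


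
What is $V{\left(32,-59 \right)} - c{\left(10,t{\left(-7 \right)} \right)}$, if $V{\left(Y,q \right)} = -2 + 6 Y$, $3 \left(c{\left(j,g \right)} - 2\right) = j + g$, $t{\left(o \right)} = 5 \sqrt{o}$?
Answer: $\frac{554}{3} - \frac{5 i \sqrt{7}}{3} \approx 184.67 - 4.4096 i$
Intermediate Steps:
$c{\left(j,g \right)} = 2 + \frac{g}{3} + \frac{j}{3}$ ($c{\left(j,g \right)} = 2 + \frac{j + g}{3} = 2 + \frac{g + j}{3} = 2 + \left(\frac{g}{3} + \frac{j}{3}\right) = 2 + \frac{g}{3} + \frac{j}{3}$)
$V{\left(32,-59 \right)} - c{\left(10,t{\left(-7 \right)} \right)} = \left(-2 + 6 \cdot 32\right) - \left(2 + \frac{5 \sqrt{-7}}{3} + \frac{1}{3} \cdot 10\right) = \left(-2 + 192\right) - \left(2 + \frac{5 i \sqrt{7}}{3} + \frac{10}{3}\right) = 190 - \left(2 + \frac{5 i \sqrt{7}}{3} + \frac{10}{3}\right) = 190 - \left(\frac{16}{3} + \frac{5 i \sqrt{7}}{3}\right) = \frac{554}{3} - \frac{5 i \sqrt{7}}{3}$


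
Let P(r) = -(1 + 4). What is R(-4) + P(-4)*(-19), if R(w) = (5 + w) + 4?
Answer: 100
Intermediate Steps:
R(w) = 9 + w
P(r) = -5 (P(r) = -1*5 = -5)
R(-4) + P(-4)*(-19) = (9 - 4) - 5*(-19) = 5 + 95 = 100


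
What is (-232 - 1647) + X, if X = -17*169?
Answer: -4752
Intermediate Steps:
X = -2873
(-232 - 1647) + X = (-232 - 1647) - 2873 = -1879 - 2873 = -4752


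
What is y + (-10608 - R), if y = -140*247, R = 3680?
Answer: -48868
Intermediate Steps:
y = -34580
y + (-10608 - R) = -34580 + (-10608 - 1*3680) = -34580 + (-10608 - 3680) = -34580 - 14288 = -48868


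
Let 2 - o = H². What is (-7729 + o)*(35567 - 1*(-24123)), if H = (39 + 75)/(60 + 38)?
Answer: -1107594269440/2401 ≈ -4.6131e+8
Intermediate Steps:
H = 57/49 (H = 114/98 = 114*(1/98) = 57/49 ≈ 1.1633)
o = 1553/2401 (o = 2 - (57/49)² = 2 - 1*3249/2401 = 2 - 3249/2401 = 1553/2401 ≈ 0.64681)
(-7729 + o)*(35567 - 1*(-24123)) = (-7729 + 1553/2401)*(35567 - 1*(-24123)) = -18555776*(35567 + 24123)/2401 = -18555776/2401*59690 = -1107594269440/2401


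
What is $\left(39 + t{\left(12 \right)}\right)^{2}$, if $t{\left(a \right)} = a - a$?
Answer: $1521$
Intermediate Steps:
$t{\left(a \right)} = 0$
$\left(39 + t{\left(12 \right)}\right)^{2} = \left(39 + 0\right)^{2} = 39^{2} = 1521$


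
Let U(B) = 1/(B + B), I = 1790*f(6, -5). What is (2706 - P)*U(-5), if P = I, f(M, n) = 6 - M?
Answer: -1353/5 ≈ -270.60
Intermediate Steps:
I = 0 (I = 1790*(6 - 1*6) = 1790*(6 - 6) = 1790*0 = 0)
P = 0
U(B) = 1/(2*B)
(2706 - P)*U(-5) = (2706 - 1*0)*((½)/(-5)) = (2706 + 0)*((½)*(-⅕)) = 2706*(-⅒) = -1353/5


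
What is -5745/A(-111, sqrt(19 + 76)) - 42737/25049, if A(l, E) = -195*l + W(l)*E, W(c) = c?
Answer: -374764627/190021714 - 383*sqrt(95)/280682 ≈ -1.9855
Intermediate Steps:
A(l, E) = -195*l + E*l (A(l, E) = -195*l + l*E = -195*l + E*l)
-5745/A(-111, sqrt(19 + 76)) - 42737/25049 = -5745*(-1/(111*(-195 + sqrt(19 + 76)))) - 42737/25049 = -5745*(-1/(111*(-195 + sqrt(95)))) - 42737*1/25049 = -5745/(21645 - 111*sqrt(95)) - 42737/25049 = -42737/25049 - 5745/(21645 - 111*sqrt(95))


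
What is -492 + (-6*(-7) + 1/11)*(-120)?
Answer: -60972/11 ≈ -5542.9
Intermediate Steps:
-492 + (-6*(-7) + 1/11)*(-120) = -492 + (42 + 1/11)*(-120) = -492 + (463/11)*(-120) = -492 - 55560/11 = -60972/11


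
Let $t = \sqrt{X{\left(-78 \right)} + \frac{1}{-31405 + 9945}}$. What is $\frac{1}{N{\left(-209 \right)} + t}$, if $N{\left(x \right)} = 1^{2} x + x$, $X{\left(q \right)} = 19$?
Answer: $- \frac{8970280}{3749169301} - \frac{2 \sqrt{2187519735}}{3749169301} \approx -0.0024176$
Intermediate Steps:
$N{\left(x \right)} = 2 x$ ($N{\left(x \right)} = 1 x + x = x + x = 2 x$)
$t = \frac{\sqrt{2187519735}}{10730}$ ($t = \sqrt{19 + \frac{1}{-31405 + 9945}} = \sqrt{19 + \frac{1}{-21460}} = \sqrt{19 - \frac{1}{21460}} = \sqrt{\frac{407739}{21460}} = \frac{\sqrt{2187519735}}{10730} \approx 4.3589$)
$\frac{1}{N{\left(-209 \right)} + t} = \frac{1}{2 \left(-209\right) + \frac{\sqrt{2187519735}}{10730}} = \frac{1}{-418 + \frac{\sqrt{2187519735}}{10730}}$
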